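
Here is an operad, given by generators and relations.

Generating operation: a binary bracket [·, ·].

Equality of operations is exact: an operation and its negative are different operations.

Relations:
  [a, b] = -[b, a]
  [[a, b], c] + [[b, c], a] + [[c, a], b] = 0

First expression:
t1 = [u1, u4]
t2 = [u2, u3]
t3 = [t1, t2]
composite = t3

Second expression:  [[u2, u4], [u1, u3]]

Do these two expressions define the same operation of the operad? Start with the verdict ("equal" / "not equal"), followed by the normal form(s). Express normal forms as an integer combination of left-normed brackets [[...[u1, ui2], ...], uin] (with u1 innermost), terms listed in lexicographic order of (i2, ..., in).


not equal; the first gives [[[u1, u4], u2], u3] - [[[u1, u4], u3], u2] and the second -[[[u1, u3], u2], u4] + [[[u1, u3], u4], u2]

In normal form, the first expression is [[[u1, u4], u2], u3] - [[[u1, u4], u3], u2]
In normal form, the second expression is -[[[u1, u3], u2], u4] + [[[u1, u3], u4], u2]
The normal forms differ: not equal.


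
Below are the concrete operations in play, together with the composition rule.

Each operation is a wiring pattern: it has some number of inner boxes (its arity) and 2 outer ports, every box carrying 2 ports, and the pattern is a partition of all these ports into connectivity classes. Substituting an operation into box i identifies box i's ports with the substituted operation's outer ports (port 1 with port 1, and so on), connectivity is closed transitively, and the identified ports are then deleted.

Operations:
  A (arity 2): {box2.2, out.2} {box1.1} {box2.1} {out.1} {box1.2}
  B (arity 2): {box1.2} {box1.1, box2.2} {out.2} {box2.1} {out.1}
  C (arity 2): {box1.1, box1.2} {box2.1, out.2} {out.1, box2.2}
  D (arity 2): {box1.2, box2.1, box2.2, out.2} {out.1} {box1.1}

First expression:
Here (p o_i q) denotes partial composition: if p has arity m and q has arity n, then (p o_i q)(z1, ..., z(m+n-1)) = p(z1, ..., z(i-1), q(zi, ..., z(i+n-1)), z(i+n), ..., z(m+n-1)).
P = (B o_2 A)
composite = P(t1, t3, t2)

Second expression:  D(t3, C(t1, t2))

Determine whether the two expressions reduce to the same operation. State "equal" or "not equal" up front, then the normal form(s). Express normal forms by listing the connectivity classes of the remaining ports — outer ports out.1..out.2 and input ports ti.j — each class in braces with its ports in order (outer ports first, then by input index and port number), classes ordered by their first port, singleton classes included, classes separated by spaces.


not equal; first: {out.1} {out.2} {t1.1, t2.2} {t1.2} {t2.1} {t3.1} {t3.2}; second: {out.1} {out.2, t2.1, t2.2, t3.2} {t1.1, t1.2} {t3.1}


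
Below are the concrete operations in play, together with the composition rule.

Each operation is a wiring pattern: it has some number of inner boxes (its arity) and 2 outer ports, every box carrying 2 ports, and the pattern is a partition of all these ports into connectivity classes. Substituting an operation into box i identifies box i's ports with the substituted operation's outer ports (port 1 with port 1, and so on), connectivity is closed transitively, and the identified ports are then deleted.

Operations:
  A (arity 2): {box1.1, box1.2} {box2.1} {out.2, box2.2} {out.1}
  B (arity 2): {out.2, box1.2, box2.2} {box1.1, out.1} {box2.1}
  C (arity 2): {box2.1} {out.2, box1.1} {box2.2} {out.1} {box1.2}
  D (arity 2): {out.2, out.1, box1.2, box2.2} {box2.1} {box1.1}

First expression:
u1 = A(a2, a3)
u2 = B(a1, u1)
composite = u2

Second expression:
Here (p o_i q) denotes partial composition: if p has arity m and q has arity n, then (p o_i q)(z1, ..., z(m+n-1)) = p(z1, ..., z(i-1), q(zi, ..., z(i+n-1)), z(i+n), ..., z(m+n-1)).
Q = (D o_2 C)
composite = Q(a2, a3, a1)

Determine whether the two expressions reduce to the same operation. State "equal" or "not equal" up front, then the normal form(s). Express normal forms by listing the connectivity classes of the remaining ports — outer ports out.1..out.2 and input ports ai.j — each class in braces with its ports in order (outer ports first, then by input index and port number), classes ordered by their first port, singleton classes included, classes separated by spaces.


The first composite normalizes to {out.1, a1.1} {out.2, a1.2, a3.2} {a2.1, a2.2} {a3.1}
The second composite normalizes to {out.1, out.2, a2.2, a3.1} {a1.1} {a1.2} {a2.1} {a3.2}
The forms do not match — not equal.

not equal — first {out.1, a1.1} {out.2, a1.2, a3.2} {a2.1, a2.2} {a3.1}, second {out.1, out.2, a2.2, a3.1} {a1.1} {a1.2} {a2.1} {a3.2}


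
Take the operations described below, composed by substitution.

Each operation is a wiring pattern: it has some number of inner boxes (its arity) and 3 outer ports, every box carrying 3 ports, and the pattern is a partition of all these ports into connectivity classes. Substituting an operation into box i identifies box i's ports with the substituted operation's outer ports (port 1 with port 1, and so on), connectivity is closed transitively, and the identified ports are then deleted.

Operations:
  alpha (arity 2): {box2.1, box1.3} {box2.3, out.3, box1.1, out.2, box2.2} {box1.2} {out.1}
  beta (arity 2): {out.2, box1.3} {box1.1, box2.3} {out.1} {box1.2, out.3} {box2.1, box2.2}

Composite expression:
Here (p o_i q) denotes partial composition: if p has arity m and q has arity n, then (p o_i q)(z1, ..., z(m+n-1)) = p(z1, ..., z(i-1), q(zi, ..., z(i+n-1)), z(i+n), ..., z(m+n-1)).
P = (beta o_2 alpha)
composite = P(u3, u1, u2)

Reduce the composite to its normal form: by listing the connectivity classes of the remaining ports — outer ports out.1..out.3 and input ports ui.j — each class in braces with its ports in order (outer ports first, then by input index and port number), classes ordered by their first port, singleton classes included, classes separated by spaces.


{out.1} {out.2, u3.3} {out.3, u3.2} {u1.1, u2.2, u2.3, u3.1} {u1.2} {u1.3, u2.1}

Reachability decides: close wires over beta-identified ports.
after alpha, the pattern on (u1, u2) reads {out.1} {out.2, out.3, u1.1, u2.2, u2.3} {u1.2} {u1.3, u2.1} (out.j = its outer ports)
after beta, the pattern on (u3, u1, u2) reads {out.1} {out.2, u3.3} {out.3, u3.2} {u1.1, u2.2, u2.3, u3.1} {u1.2} {u1.3, u2.1} (out.j = its outer ports)


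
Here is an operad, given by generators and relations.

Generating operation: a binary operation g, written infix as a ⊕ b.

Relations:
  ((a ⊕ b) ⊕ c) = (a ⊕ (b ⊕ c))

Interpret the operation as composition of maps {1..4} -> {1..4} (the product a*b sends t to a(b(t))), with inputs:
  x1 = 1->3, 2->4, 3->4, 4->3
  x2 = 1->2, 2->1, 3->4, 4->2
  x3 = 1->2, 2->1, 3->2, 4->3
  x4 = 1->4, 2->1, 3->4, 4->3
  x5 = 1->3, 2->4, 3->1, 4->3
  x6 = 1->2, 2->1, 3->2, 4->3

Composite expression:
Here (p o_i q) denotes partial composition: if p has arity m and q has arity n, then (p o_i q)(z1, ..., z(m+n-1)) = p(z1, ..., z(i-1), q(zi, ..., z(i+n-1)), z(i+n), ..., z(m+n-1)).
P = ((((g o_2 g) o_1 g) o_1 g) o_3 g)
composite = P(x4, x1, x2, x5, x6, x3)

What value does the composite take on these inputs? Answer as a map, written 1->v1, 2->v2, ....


1->4, 2->3, 3->4, 4->3

(x4 ⊕ x1) = 1->4, 2->3, 3->3, 4->4
(x2 ⊕ x5) = 1->4, 2->2, 3->2, 4->4
((x4 ⊕ x1) ⊕ (x2 ⊕ x5)) = 1->4, 2->3, 3->3, 4->4
(x6 ⊕ x3) = 1->1, 2->2, 3->1, 4->2
(((x4 ⊕ x1) ⊕ (x2 ⊕ x5)) ⊕ (x6 ⊕ x3)) = 1->4, 2->3, 3->4, 4->3


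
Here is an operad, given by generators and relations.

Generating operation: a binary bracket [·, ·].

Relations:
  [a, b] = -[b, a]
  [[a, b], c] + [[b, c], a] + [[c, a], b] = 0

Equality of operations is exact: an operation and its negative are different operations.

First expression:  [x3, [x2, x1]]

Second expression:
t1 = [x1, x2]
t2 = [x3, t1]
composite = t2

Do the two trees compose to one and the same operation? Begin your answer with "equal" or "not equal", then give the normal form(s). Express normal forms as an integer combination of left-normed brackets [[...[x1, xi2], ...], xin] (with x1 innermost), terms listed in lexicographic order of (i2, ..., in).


not equal: they reduce to [[x1, x2], x3] and -[[x1, x2], x3]

In normal form, the first expression is [[x1, x2], x3]
In normal form, the second expression is -[[x1, x2], x3]
The forms do not match — not equal.


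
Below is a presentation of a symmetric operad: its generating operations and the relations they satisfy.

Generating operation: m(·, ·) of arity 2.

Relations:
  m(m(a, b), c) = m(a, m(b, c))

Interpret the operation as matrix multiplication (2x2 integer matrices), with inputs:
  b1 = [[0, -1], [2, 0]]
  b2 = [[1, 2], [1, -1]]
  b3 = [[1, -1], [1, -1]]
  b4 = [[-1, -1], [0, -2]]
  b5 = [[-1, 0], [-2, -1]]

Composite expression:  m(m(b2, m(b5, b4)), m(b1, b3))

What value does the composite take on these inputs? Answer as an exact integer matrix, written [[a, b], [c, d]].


[[13, -13], [-5, 5]]

m(b5, b4) = [[1, 1], [2, 4]]
m(b2, m(b5, b4)) = [[5, 9], [-1, -3]]
m(b1, b3) = [[-1, 1], [2, -2]]
m(m(b2, m(b5, b4)), m(b1, b3)) = [[13, -13], [-5, 5]]


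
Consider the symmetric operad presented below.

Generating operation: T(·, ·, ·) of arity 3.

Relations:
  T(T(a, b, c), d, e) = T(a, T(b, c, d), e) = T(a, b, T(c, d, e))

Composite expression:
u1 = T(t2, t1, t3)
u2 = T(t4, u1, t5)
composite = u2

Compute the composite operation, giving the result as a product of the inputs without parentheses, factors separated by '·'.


t4 · t2 · t1 · t3 · t5

The T-tree's shape is irrelevant; the t-reading-order decides.
T(t2, t1, t3) reduces to t2 · t1 · t3
T(t4, T(t2, t1, t3), t5) reduces to t4 · t2 · t1 · t3 · t5


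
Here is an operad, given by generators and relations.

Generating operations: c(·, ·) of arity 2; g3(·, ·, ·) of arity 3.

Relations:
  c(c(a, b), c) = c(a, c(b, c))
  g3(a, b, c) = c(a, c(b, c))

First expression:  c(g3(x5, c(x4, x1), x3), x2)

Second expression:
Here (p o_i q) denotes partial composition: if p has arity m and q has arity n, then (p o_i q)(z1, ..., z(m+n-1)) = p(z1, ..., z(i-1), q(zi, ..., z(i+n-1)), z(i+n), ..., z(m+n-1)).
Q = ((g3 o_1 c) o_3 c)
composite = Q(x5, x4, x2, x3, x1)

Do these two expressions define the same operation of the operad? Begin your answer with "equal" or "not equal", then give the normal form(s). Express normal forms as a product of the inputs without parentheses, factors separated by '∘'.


Reducing the first expression gives x5 ∘ x4 ∘ x1 ∘ x3 ∘ x2
Reducing the second expression gives x5 ∘ x4 ∘ x2 ∘ x3 ∘ x1
Different reductions; not equal.

not equal — first x5 ∘ x4 ∘ x1 ∘ x3 ∘ x2, second x5 ∘ x4 ∘ x2 ∘ x3 ∘ x1


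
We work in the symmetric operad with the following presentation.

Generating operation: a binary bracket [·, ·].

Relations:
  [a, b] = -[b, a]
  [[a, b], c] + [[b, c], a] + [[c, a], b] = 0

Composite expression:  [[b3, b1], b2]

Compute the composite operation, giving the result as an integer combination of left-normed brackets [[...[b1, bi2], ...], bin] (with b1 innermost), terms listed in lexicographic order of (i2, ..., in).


In the tensor algebra, words opening b1 carry the b1-anchored form.
Composite bracket: [[b3, b1], b2]
Each bracket splits as ab - ba, giving 4 signed words (2^2 = 4).
Only words starting with b1 matter:
  b1b3b2 appears with sign -1, giving the term -[[b1, b3], b2]

-[[b1, b3], b2]


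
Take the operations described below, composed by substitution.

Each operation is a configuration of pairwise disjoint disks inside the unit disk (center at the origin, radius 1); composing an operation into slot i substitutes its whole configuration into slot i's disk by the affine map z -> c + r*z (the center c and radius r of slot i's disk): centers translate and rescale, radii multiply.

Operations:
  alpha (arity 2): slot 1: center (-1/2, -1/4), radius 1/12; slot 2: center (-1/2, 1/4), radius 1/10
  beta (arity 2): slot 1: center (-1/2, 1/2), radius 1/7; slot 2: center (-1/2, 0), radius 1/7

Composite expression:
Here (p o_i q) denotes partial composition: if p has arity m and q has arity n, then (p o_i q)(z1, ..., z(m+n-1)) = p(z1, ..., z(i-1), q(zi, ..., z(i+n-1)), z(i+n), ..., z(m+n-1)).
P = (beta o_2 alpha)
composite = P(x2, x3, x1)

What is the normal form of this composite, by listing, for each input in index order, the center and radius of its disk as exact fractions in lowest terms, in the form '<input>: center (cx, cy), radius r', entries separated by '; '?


x1: center (-4/7, 1/28), radius 1/70; x2: center (-1/2, 1/2), radius 1/7; x3: center (-4/7, -1/28), radius 1/84

Only the slot chain above each x matters under beta; compose those maps.
x2 passes through 1 substitution, ending at center (-1/2, 1/2), radius 1/7
x3 passes through 2 substitutions, ending at center (-4/7, -1/28), radius 1/84
x1 passes through 2 substitutions, ending at center (-4/7, 1/28), radius 1/70


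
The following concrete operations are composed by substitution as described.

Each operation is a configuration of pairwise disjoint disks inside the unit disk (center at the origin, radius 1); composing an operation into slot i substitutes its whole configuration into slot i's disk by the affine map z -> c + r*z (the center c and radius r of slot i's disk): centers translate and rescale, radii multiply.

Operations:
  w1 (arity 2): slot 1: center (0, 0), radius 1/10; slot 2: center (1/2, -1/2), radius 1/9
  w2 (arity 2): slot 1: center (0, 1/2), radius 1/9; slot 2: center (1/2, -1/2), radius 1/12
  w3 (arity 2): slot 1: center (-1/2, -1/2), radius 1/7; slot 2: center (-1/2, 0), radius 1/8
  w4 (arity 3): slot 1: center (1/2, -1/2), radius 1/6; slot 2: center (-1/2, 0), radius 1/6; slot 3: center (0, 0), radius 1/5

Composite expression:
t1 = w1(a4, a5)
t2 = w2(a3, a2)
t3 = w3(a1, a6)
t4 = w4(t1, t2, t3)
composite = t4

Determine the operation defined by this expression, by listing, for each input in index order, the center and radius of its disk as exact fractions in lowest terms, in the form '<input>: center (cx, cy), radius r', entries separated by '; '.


Follow each a-input down from w4: c' goes to c + r*c', radius to r*r'.
tracing a4 down its 2-map path: center (1/2, -1/2), radius 1/60
tracing a5 down its 2-map path: center (7/12, -7/12), radius 1/54
tracing a3 down its 2-map path: center (-1/2, 1/12), radius 1/54
tracing a2 down its 2-map path: center (-5/12, -1/12), radius 1/72
tracing a1 down its 2-map path: center (-1/10, -1/10), radius 1/35
tracing a6 down its 2-map path: center (-1/10, 0), radius 1/40

a1: center (-1/10, -1/10), radius 1/35; a2: center (-5/12, -1/12), radius 1/72; a3: center (-1/2, 1/12), radius 1/54; a4: center (1/2, -1/2), radius 1/60; a5: center (7/12, -7/12), radius 1/54; a6: center (-1/10, 0), radius 1/40


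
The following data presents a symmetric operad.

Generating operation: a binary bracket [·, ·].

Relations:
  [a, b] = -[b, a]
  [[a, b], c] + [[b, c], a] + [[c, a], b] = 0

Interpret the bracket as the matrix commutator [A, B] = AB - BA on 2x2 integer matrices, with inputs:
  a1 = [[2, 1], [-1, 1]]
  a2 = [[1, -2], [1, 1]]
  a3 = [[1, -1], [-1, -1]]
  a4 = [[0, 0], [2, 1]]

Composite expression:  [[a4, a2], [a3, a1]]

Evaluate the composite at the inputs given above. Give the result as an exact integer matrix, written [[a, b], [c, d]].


[[-1, 16], [-4, 1]]

[a4, a2] = [[4, 2], [1, -4]]
[a3, a1] = [[2, 3], [1, -2]]
[[a4, a2], [a3, a1]] = [[-1, 16], [-4, 1]]


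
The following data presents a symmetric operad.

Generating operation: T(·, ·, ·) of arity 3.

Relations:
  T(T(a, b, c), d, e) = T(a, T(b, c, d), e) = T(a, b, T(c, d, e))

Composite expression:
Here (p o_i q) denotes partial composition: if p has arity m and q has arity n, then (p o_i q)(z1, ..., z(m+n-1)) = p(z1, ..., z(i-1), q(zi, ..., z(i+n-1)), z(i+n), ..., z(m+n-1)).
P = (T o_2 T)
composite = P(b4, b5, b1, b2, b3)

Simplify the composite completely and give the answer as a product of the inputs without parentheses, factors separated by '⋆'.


The T-tree's shape is irrelevant; the b-reading-order decides.
T(b5, b1, b2) linearizes to b5 ⋆ b1 ⋆ b2
T(b4, T(b5, b1, b2), b3) linearizes to b4 ⋆ b5 ⋆ b1 ⋆ b2 ⋆ b3

b4 ⋆ b5 ⋆ b1 ⋆ b2 ⋆ b3


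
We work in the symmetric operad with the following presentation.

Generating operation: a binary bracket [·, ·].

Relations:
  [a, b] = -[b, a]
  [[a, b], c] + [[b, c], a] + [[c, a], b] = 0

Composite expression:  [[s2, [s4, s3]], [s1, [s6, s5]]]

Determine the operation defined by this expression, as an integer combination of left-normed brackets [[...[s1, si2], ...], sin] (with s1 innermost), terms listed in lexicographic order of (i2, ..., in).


-[[[[[s1, s5], s6], s2], s3], s4] + [[[[[s1, s5], s6], s2], s4], s3] + [[[[[s1, s5], s6], s3], s4], s2] - [[[[[s1, s5], s6], s4], s3], s2] + [[[[[s1, s6], s5], s2], s3], s4] - [[[[[s1, s6], s5], s2], s4], s3] - [[[[[s1, s6], s5], s3], s4], s2] + [[[[[s1, s6], s5], s4], s3], s2]

Skip Jacobi rewriting: expand, keep s1-initial words, read off terms.
Composite bracket: [[s2, [s4, s3]], [s1, [s6, s5]]]
The bracket unfolds into 32 signed words via [a, b] = ab - ba (2^5 = 32).
Collect the words opening with s1:
  word s1s5s6s2s3s4 has sign -1, contributing -[[[[[s1, s5], s6], s2], s3], s4]
  word s1s5s6s2s4s3 has sign +1, contributing +[[[[[s1, s5], s6], s2], s4], s3]
  word s1s5s6s3s4s2 has sign +1, contributing +[[[[[s1, s5], s6], s3], s4], s2]
  word s1s5s6s4s3s2 has sign -1, contributing -[[[[[s1, s5], s6], s4], s3], s2]
  word s1s6s5s2s3s4 has sign +1, contributing +[[[[[s1, s6], s5], s2], s3], s4]
  word s1s6s5s2s4s3 has sign -1, contributing -[[[[[s1, s6], s5], s2], s4], s3]
  word s1s6s5s3s4s2 has sign -1, contributing -[[[[[s1, s6], s5], s3], s4], s2]
  word s1s6s5s4s3s2 has sign +1, contributing +[[[[[s1, s6], s5], s4], s3], s2]


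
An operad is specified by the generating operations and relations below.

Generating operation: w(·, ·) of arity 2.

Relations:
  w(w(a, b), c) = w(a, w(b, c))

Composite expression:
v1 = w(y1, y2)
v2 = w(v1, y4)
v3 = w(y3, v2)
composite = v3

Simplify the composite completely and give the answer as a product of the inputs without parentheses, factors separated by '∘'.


All parenthesizations of w agree; list the y-inputs left to right.
w(y1, y2) linearizes to y1 ∘ y2
w(w(y1, y2), y4) linearizes to y1 ∘ y2 ∘ y4
w(y3, w(w(y1, y2), y4)) linearizes to y3 ∘ y1 ∘ y2 ∘ y4

y3 ∘ y1 ∘ y2 ∘ y4


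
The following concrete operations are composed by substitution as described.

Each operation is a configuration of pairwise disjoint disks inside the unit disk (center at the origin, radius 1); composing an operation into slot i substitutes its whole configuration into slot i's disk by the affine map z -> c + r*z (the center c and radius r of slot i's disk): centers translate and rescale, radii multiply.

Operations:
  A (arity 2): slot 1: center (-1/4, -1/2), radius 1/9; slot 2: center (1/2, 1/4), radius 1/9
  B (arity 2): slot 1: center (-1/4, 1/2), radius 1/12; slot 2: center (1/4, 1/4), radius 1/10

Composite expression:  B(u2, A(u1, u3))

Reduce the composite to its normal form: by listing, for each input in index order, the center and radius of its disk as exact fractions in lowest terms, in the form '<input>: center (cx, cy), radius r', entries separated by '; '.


u1: center (9/40, 1/5), radius 1/90; u2: center (-1/4, 1/2), radius 1/12; u3: center (3/10, 11/40), radius 1/90


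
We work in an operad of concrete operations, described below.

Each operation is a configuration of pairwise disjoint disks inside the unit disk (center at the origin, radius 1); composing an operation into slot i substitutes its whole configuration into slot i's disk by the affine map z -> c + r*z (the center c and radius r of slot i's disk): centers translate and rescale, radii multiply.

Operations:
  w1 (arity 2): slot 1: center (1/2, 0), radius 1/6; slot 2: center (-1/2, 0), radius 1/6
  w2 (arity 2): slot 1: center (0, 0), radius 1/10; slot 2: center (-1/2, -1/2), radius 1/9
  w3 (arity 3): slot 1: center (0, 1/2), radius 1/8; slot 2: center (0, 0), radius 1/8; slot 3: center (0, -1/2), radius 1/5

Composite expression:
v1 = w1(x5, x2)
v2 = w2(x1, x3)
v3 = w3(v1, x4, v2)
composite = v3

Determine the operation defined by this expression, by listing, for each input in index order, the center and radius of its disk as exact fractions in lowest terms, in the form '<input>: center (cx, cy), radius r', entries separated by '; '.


Nesting under w3 composes maps z -> c + r*z down each x-path.
x5: after 2 affine steps, its disk has center (1/16, 1/2), radius 1/48
x2: after 2 affine steps, its disk has center (-1/16, 1/2), radius 1/48
x4: after 1 affine step, its disk has center (0, 0), radius 1/8
x1: after 2 affine steps, its disk has center (0, -1/2), radius 1/50
x3: after 2 affine steps, its disk has center (-1/10, -3/5), radius 1/45

x1: center (0, -1/2), radius 1/50; x2: center (-1/16, 1/2), radius 1/48; x3: center (-1/10, -3/5), radius 1/45; x4: center (0, 0), radius 1/8; x5: center (1/16, 1/2), radius 1/48


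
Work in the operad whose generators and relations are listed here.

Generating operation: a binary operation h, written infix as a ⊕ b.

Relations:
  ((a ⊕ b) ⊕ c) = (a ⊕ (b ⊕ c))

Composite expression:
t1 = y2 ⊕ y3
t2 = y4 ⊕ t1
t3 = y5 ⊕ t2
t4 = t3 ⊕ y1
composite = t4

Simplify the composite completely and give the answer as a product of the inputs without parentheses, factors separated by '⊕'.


y5 ⊕ y4 ⊕ y2 ⊕ y3 ⊕ y1

Associativity of h dissolves the nesting; only the y-input order survives.
(y2 ⊕ y3) linearizes to y2 ⊕ y3
(y4 ⊕ (y2 ⊕ y3)) linearizes to y4 ⊕ y2 ⊕ y3
(y5 ⊕ (y4 ⊕ (y2 ⊕ y3))) linearizes to y5 ⊕ y4 ⊕ y2 ⊕ y3
((y5 ⊕ (y4 ⊕ (y2 ⊕ y3))) ⊕ y1) linearizes to y5 ⊕ y4 ⊕ y2 ⊕ y3 ⊕ y1


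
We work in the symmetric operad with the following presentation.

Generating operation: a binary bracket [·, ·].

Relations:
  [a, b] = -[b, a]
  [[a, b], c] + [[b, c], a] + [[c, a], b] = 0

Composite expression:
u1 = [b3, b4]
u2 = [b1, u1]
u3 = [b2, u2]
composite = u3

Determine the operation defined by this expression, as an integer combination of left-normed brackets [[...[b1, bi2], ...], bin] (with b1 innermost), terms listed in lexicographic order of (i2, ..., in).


-[[[b1, b3], b4], b2] + [[[b1, b4], b3], b2]


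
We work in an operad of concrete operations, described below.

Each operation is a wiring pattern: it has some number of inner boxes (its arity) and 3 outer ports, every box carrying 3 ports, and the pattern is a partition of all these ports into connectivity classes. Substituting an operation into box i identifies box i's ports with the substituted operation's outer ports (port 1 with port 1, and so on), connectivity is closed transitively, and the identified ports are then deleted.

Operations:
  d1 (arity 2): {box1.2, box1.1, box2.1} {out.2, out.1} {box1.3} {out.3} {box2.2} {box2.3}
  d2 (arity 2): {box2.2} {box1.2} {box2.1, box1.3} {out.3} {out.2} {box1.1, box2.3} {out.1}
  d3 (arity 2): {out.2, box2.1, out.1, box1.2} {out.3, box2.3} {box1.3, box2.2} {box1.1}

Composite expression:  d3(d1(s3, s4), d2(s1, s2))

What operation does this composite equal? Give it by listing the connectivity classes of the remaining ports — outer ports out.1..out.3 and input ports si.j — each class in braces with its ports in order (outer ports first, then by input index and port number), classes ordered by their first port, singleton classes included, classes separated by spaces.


{out.1, out.2} {out.3} {s1.1, s2.3} {s1.2} {s1.3, s2.1} {s2.2} {s3.1, s3.2, s4.1} {s3.3} {s4.2} {s4.3}

Treat the ports identified at d3 as solder joints: merge, then drop.
through d1, on inputs (s3, s4): {out.1, out.2} {out.3} {s3.1, s3.2, s4.1} {s3.3} {s4.2} {s4.3} (out.j = stage outer ports)
through d2, on inputs (s1, s2): {out.1} {out.2} {out.3} {s1.1, s2.3} {s1.2} {s1.3, s2.1} {s2.2} (out.j = stage outer ports)
through d3, on inputs (s3, s4, s1, s2): {out.1, out.2} {out.3} {s1.1, s2.3} {s1.2} {s1.3, s2.1} {s2.2} {s3.1, s3.2, s4.1} {s3.3} {s4.2} {s4.3} (out.j = stage outer ports)


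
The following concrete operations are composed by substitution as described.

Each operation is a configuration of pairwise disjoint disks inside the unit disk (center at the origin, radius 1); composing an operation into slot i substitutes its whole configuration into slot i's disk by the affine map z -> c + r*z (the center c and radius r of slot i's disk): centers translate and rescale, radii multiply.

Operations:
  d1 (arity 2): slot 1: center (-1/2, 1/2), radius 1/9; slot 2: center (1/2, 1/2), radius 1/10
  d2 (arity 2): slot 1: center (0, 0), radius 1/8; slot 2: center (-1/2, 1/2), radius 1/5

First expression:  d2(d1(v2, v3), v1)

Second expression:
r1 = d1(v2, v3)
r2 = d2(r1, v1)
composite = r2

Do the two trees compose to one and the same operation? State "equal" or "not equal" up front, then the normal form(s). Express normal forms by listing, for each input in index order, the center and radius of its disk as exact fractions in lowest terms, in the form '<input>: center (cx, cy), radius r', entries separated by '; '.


equal: each reduces to v1: center (-1/2, 1/2), radius 1/5; v2: center (-1/16, 1/16), radius 1/72; v3: center (1/16, 1/16), radius 1/80

The first expression, normalized: v1: center (-1/2, 1/2), radius 1/5; v2: center (-1/16, 1/16), radius 1/72; v3: center (1/16, 1/16), radius 1/80
The second expression, normalized: v1: center (-1/2, 1/2), radius 1/5; v2: center (-1/16, 1/16), radius 1/72; v3: center (1/16, 1/16), radius 1/80
Both agree, so they are equal.


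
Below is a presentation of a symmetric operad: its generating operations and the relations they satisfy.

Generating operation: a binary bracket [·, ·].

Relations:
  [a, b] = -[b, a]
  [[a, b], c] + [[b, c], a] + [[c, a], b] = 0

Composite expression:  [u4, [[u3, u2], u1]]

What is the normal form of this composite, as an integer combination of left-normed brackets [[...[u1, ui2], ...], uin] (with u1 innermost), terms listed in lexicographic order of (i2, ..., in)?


-[[[u1, u2], u3], u4] + [[[u1, u3], u2], u4]

Antisymmetry and Jacobi reduce to u1-anchored left-normed brackets.
Composite bracket: [u4, [[u3, u2], u1]]
Applying ab - ba throughout gives 8 signed words (2^3 = 8).
Coefficients come from the u1-initial words:
  u1u2u3u4 appears with sign -1, giving the term -[[[u1, u2], u3], u4]
  u1u3u2u4 appears with sign +1, giving the term +[[[u1, u3], u2], u4]


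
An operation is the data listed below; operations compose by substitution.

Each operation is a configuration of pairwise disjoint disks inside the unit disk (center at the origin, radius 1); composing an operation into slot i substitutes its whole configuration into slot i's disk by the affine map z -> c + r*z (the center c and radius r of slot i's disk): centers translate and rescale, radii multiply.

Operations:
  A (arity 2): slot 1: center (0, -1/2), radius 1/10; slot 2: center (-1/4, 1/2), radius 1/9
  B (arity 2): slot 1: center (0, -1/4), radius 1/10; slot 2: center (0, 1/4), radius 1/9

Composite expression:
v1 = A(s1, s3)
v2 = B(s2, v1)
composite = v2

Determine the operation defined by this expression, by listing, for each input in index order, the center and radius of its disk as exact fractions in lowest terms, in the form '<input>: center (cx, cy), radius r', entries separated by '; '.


Nesting under B composes maps z -> c + r*z down each s-path.
input s2: applying the 1 nested substitution gives center (0, -1/4), radius 1/10
input s1: applying the 2 nested substitutions gives center (0, 7/36), radius 1/90
input s3: applying the 2 nested substitutions gives center (-1/36, 11/36), radius 1/81

s1: center (0, 7/36), radius 1/90; s2: center (0, -1/4), radius 1/10; s3: center (-1/36, 11/36), radius 1/81


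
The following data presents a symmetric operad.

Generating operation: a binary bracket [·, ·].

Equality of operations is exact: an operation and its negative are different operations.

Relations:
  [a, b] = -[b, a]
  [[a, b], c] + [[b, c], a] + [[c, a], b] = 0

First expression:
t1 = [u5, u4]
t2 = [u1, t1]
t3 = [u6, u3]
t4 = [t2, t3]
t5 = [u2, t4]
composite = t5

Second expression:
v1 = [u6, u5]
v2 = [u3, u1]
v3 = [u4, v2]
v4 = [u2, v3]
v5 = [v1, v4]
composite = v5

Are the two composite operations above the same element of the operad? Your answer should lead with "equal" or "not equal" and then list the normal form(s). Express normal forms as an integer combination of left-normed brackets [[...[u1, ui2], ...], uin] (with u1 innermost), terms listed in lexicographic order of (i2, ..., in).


not equal — first -[[[[[u1, u4], u5], u3], u6], u2] + [[[[[u1, u4], u5], u6], u3], u2] + [[[[[u1, u5], u4], u3], u6], u2] - [[[[[u1, u5], u4], u6], u3], u2], second -[[[[[u1, u3], u4], u2], u5], u6] + [[[[[u1, u3], u4], u2], u6], u5]


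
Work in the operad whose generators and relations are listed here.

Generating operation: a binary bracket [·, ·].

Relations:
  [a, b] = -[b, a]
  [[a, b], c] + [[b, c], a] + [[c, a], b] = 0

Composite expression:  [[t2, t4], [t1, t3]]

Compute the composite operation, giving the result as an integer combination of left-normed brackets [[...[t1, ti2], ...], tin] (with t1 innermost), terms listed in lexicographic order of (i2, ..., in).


In the tensor algebra, words opening t1 carry the t1-anchored form.
Composite bracket: [[t2, t4], [t1, t3]]
Each bracket splits as ab - ba, giving 8 signed words (2^3 = 8).
Keep just the words that open with t1:
  the word t1t3t2t4 carries sign -1 and contributes -[[[t1, t3], t2], t4]
  the word t1t3t4t2 carries sign +1 and contributes +[[[t1, t3], t4], t2]

-[[[t1, t3], t2], t4] + [[[t1, t3], t4], t2]


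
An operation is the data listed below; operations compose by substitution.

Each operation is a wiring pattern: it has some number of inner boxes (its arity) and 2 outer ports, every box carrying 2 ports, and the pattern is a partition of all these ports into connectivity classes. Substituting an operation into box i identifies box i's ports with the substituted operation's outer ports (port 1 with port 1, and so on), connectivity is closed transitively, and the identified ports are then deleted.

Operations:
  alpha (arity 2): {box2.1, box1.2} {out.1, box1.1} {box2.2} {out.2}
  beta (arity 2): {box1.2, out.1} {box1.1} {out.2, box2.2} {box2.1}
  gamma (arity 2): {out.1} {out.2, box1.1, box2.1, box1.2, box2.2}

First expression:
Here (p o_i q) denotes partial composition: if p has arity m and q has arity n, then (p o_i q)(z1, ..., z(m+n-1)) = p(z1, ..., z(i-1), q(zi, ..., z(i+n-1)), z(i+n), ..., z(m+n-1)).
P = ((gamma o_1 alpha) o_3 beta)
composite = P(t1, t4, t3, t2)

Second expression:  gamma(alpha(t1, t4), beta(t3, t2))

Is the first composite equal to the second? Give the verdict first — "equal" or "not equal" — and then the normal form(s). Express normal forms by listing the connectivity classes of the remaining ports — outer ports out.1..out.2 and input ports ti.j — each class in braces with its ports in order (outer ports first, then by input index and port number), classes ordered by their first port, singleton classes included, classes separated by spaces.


The first expression, normalized: {out.1} {out.2, t1.1, t2.2, t3.2} {t1.2, t4.1} {t2.1} {t3.1} {t4.2}
The second expression, normalized: {out.1} {out.2, t1.1, t2.2, t3.2} {t1.2, t4.1} {t2.1} {t3.1} {t4.2}
The normal forms match — equal.

equal; both compose to {out.1} {out.2, t1.1, t2.2, t3.2} {t1.2, t4.1} {t2.1} {t3.1} {t4.2}


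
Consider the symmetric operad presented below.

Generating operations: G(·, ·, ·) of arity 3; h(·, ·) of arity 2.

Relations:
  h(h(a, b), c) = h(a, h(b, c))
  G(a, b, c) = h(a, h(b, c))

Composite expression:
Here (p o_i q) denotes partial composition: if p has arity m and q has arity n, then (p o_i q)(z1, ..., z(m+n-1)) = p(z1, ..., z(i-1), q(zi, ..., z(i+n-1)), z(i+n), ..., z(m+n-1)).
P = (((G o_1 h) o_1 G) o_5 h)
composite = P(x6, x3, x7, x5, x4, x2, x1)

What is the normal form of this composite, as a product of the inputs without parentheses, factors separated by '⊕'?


x6 ⊕ x3 ⊕ x7 ⊕ x5 ⊕ x4 ⊕ x2 ⊕ x1

Associativity of G dissolves the nesting; only the x-input order survives.
G(x6, x3, x7) collapses to x6 ⊕ x3 ⊕ x7
h(G(x6, x3, x7), x5) collapses to x6 ⊕ x3 ⊕ x7 ⊕ x5
h(x4, x2) collapses to x4 ⊕ x2
G(h(G(x6, x3, x7), x5), h(x4, x2), x1) collapses to x6 ⊕ x3 ⊕ x7 ⊕ x5 ⊕ x4 ⊕ x2 ⊕ x1


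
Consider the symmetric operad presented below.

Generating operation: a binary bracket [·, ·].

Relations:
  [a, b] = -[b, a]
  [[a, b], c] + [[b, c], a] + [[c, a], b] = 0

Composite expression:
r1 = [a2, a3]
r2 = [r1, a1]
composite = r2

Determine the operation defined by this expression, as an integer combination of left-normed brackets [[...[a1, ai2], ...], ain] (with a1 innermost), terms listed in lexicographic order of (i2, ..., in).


-[[a1, a2], a3] + [[a1, a3], a2]


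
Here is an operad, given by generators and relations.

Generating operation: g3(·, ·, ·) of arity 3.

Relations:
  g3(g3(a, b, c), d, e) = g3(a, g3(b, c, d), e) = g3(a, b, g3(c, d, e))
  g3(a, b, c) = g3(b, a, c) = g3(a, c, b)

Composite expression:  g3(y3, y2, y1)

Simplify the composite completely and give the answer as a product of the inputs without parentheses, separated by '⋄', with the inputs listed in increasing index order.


y1 ⋄ y2 ⋄ y3

Key point: g3 commutes, so take the y-inputs in any fixed order.
g3(y3, y2, y1) spells out as y3 ⋄ y2 ⋄ y1
rearranged into index order: y1 ⋄ y2 ⋄ y3


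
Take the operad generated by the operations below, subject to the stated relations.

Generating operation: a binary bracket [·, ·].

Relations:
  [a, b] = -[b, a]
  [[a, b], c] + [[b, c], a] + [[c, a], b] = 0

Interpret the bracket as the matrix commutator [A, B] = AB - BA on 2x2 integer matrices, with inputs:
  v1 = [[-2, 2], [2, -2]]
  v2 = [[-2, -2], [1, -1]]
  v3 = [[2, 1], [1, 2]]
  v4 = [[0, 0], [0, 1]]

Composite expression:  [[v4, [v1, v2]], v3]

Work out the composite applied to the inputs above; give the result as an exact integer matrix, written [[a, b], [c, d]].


[v1, v2] = [[6, 2], [-2, -6]]
[v4, [v1, v2]] = [[0, -2], [-2, 0]]
[[v4, [v1, v2]], v3] = [[0, 0], [0, 0]]

[[0, 0], [0, 0]]


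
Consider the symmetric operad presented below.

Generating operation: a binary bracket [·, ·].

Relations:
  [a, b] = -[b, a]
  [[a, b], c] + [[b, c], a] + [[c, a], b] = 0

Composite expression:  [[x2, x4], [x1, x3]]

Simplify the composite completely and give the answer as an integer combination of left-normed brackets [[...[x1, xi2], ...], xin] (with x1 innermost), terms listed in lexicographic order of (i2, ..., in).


Skip Jacobi rewriting: expand, keep x1-initial words, read off terms.
Composite bracket: [[x2, x4], [x1, x3]]
The bracket unfolds into 8 signed words via [a, b] = ab - ba (2^3 = 8).
Keep just the words that open with x1:
  x1x3x2x4 (sign -1) contributes -[[[x1, x3], x2], x4]
  x1x3x4x2 (sign +1) contributes +[[[x1, x3], x4], x2]

-[[[x1, x3], x2], x4] + [[[x1, x3], x4], x2]


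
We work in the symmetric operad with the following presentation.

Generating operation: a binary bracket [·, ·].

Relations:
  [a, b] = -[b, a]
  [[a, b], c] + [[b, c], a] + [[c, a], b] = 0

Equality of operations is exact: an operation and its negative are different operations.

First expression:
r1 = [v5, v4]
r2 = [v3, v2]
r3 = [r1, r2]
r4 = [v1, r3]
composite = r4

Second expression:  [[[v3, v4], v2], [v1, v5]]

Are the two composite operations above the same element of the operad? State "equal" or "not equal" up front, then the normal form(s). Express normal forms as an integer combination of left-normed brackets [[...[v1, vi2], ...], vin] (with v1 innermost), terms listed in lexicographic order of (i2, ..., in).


not equal; first: -[[[[v1, v2], v3], v4], v5] + [[[[v1, v2], v3], v5], v4] + [[[[v1, v3], v2], v4], v5] - [[[[v1, v3], v2], v5], v4] + [[[[v1, v4], v5], v2], v3] - [[[[v1, v4], v5], v3], v2] - [[[[v1, v5], v4], v2], v3] + [[[[v1, v5], v4], v3], v2]; second: [[[[v1, v5], v2], v3], v4] - [[[[v1, v5], v2], v4], v3] - [[[[v1, v5], v3], v4], v2] + [[[[v1, v5], v4], v3], v2]


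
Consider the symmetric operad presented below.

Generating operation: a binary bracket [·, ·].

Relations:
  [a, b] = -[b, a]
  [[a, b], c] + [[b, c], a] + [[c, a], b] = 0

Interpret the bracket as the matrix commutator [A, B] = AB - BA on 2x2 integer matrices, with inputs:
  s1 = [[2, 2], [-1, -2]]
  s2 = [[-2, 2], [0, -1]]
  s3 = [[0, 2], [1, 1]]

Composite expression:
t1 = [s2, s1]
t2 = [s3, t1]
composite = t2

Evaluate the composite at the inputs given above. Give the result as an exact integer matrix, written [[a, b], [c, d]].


[[8, 18], [-5, -8]]

[s2, s1] = [[-2, -10], [-1, 2]]
[s3, [s2, s1]] = [[8, 18], [-5, -8]]


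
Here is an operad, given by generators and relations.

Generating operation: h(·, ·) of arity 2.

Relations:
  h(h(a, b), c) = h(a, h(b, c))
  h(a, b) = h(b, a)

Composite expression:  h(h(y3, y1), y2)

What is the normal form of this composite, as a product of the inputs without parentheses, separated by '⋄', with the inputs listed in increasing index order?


y1 ⋄ y2 ⋄ y3


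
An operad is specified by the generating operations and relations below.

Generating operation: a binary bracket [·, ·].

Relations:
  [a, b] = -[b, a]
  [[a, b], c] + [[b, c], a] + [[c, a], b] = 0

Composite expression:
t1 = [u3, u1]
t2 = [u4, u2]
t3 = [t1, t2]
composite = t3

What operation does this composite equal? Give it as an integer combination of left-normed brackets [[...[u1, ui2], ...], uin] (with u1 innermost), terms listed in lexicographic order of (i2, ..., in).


[[[u1, u3], u2], u4] - [[[u1, u3], u4], u2]


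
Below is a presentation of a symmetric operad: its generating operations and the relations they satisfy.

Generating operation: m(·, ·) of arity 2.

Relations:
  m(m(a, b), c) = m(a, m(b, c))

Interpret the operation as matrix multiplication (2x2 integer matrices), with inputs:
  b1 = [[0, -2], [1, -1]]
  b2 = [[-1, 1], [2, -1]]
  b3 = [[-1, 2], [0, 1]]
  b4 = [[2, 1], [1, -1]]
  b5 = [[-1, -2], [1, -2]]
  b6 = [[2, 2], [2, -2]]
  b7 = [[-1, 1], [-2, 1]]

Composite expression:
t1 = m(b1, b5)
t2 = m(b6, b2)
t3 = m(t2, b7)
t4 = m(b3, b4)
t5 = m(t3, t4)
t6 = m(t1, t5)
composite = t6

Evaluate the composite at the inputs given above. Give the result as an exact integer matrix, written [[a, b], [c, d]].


[[-12, 24], [-4, -8]]

m(b1, b5) = [[-2, 4], [-2, 0]]
m(b6, b2) = [[2, 0], [-6, 4]]
m(m(b6, b2), b7) = [[-2, 2], [-2, -2]]
m(b3, b4) = [[0, -3], [1, -1]]
m(m(m(b6, b2), b7), m(b3, b4)) = [[2, 4], [-2, 8]]
m(m(b1, b5), m(m(m(b6, b2), b7), m(b3, b4))) = [[-12, 24], [-4, -8]]


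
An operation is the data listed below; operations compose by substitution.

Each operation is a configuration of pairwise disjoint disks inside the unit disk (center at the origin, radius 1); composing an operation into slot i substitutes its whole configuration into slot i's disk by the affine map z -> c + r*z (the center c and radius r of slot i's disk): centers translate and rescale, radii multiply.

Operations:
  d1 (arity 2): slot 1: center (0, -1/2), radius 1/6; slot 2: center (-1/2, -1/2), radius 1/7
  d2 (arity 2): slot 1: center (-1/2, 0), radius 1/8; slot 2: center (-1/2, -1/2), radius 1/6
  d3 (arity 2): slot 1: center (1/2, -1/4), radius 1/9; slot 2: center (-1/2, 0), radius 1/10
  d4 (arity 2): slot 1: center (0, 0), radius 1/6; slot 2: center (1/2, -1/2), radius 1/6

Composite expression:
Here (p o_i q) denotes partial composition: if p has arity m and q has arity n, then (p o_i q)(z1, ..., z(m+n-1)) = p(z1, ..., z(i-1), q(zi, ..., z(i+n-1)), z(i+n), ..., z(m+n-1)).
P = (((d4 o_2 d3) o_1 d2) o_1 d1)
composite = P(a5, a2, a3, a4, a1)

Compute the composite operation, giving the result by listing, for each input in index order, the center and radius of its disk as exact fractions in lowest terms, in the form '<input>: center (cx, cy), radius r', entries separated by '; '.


a1: center (5/12, -1/2), radius 1/60; a2: center (-3/32, -1/96), radius 1/336; a3: center (-1/12, -1/12), radius 1/36; a4: center (7/12, -13/24), radius 1/54; a5: center (-1/12, -1/96), radius 1/288

Nesting under d4 composes maps z -> c + r*z down each a-path.
input a5: applying the 3 nested substitutions gives center (-1/12, -1/96), radius 1/288
input a2: applying the 3 nested substitutions gives center (-3/32, -1/96), radius 1/336
input a3: applying the 2 nested substitutions gives center (-1/12, -1/12), radius 1/36
input a4: applying the 2 nested substitutions gives center (7/12, -13/24), radius 1/54
input a1: applying the 2 nested substitutions gives center (5/12, -1/2), radius 1/60
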